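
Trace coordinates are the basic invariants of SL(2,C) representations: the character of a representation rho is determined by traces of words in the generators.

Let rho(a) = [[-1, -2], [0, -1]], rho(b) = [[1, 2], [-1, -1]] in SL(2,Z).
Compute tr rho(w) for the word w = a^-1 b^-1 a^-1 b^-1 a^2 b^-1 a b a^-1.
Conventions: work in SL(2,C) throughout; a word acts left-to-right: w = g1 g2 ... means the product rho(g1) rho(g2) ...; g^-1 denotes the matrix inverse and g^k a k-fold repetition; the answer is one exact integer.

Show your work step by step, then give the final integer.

-66

rho(a^-1) = [[-1, 2], [0, -1]]
... * rho(b^-1) = [[-1, -2], [1, 1]]  ->  [[3, 4], [-1, -1]]
... * rho(a^-1) = [[-1, 2], [0, -1]]  ->  [[-3, 2], [1, -1]]
... * rho(b^-1) = [[-1, -2], [1, 1]]  ->  [[5, 8], [-2, -3]]
... * rho(a) = [[-1, -2], [0, -1]]  ->  [[-5, -18], [2, 7]]
... * rho(a) = [[-1, -2], [0, -1]]  ->  [[5, 28], [-2, -11]]
... * rho(b^-1) = [[-1, -2], [1, 1]]  ->  [[23, 18], [-9, -7]]
... * rho(a) = [[-1, -2], [0, -1]]  ->  [[-23, -64], [9, 25]]
... * rho(b) = [[1, 2], [-1, -1]]  ->  [[41, 18], [-16, -7]]
... * rho(a^-1) = [[-1, 2], [0, -1]]  ->  [[-41, 64], [16, -25]]
tr = -41 + -25 = -66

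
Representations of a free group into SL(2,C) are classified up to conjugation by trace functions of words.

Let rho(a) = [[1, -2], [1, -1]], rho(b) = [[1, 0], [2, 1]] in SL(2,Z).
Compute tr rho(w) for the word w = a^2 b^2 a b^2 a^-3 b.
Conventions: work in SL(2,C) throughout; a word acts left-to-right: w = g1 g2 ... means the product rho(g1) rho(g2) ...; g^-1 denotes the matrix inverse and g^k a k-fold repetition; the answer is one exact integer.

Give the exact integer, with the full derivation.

-94

rho(a) = [[1, -2], [1, -1]]
... * rho(a) = [[1, -2], [1, -1]]  ->  [[-1, 0], [0, -1]]
... * rho(b) = [[1, 0], [2, 1]]  ->  [[-1, 0], [-2, -1]]
... * rho(b) = [[1, 0], [2, 1]]  ->  [[-1, 0], [-4, -1]]
... * rho(a) = [[1, -2], [1, -1]]  ->  [[-1, 2], [-5, 9]]
... * rho(b) = [[1, 0], [2, 1]]  ->  [[3, 2], [13, 9]]
... * rho(b) = [[1, 0], [2, 1]]  ->  [[7, 2], [31, 9]]
... * rho(a^-1) = [[-1, 2], [-1, 1]]  ->  [[-9, 16], [-40, 71]]
... * rho(a^-1) = [[-1, 2], [-1, 1]]  ->  [[-7, -2], [-31, -9]]
... * rho(a^-1) = [[-1, 2], [-1, 1]]  ->  [[9, -16], [40, -71]]
... * rho(b) = [[1, 0], [2, 1]]  ->  [[-23, -16], [-102, -71]]
tr = -23 + -71 = -94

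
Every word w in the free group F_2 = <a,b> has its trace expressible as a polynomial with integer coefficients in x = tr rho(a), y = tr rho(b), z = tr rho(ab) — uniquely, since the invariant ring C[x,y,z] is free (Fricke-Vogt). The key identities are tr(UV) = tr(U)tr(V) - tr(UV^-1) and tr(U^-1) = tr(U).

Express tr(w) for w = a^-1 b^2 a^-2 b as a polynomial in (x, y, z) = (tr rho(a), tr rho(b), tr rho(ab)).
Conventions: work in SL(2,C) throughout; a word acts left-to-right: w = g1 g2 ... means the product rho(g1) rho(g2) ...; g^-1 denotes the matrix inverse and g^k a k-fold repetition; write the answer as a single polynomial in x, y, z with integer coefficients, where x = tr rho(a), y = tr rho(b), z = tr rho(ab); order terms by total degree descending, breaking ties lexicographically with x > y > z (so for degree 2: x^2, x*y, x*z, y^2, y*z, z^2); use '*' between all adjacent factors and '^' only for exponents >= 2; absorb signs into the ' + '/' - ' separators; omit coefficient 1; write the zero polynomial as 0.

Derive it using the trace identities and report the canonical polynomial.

x^3*y^3 - 2*x^2*y^2*z - x^3*y - x*y^3 + x*y*z^2 + x^2*z + y^2*z + x*y - z

trace(b^2) = trace(b) trace(b) - trace(1)   [square of b] = y^2 - 2
trace(b^3) = trace(b) trace(b^2) - trace(b)   [square of b] = y^3 - 3*y
trace(a b^2) = trace(b) trace(a b) - trace(a)   [square of b] = y*z - x
trace(b^3 a) = trace(b) trace(a b^2) - trace(a b)   [square of b] = y^2*z - x*y - z
trace(b^2 a^-1 b) = trace(b^3) trace(a) - trace(b^3 a)   [inverse elimination on a] = x*y^3 - y^2*z - 2*x*y + z
trace(a b a b) = trace(a b) trace(a b) - trace(1)   [split at a repeated a] = z^2 - 2
trace(a b a) = trace(a) trace(b a) - trace(b)   [square of a] = x*z - y
trace(b a b^2 a) = trace(b) trace(a b a b) - trace(a b a)   [square of b] = y*z^2 - x*z - y
trace(b^2 a^-1 b a) = trace(b a b^2) trace(a) - trace(b a b^2 a)   [inverse elimination on a] = x*y^2*z - x^2*y - y*z^2 + y
trace(a^-1 b a^-1 b^2) = trace(b^2 a^-1 b) trace(a) - trace(b^2 a^-1 b a)   [inverse elimination on a] = x^2*y^3 - 2*x*y^2*z - x^2*y + y*z^2 + x*z - y
trace(a^-1 b^2 a^-2 b) = trace(a^-1 b a^-1 b^2) trace(a) - trace(a^-1 b a^-1 b^2 a)   [inverse elimination on a] = x^3*y^3 - 2*x^2*y^2*z - x^3*y - x*y^3 + x*y*z^2 + x^2*z + y^2*z + x*y - z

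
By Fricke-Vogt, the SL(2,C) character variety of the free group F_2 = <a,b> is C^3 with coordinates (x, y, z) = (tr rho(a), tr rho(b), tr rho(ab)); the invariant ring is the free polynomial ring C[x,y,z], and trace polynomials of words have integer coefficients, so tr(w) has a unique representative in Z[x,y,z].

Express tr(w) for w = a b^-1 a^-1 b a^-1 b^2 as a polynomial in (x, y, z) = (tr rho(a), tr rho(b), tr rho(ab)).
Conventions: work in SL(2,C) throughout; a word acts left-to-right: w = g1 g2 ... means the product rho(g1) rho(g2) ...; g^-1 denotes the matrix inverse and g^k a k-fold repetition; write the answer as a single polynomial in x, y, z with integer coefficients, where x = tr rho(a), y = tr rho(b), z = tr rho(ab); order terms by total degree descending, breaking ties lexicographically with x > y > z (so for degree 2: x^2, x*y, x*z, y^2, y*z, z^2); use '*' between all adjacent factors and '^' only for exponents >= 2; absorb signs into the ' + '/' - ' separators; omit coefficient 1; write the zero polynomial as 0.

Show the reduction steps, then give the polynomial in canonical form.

tr(b^2) = tr(b) tr(b) - tr(1) = y^2 - 2
so tr(b^3) = tr(b) tr(b^2) - tr(b) = y^3 - 3*y
tr(a b^2) = tr(b) tr(a b) - tr(a) = y*z - x
so tr(a b^3) = tr(b) tr(a b^2) - tr(a b) = y^2*z - x*y - z
tr(b^3 a b) = tr(b) tr(a b^3) - tr(a b^2) = y^3*z - x*y^2 - 2*y*z + x
tr(a b a b) = tr(a b) tr(a b) - tr(1) = z^2 - 2
tr(a b a) = tr(a) tr(b a) - tr(b) = x*z - y
reduce: tr(a b a b^2) = tr(b) tr(a b a b) - tr(a b a) = y*z^2 - x*z - y
tr(b^3 a b a) = tr(b) tr(a b a b^2) - tr(a b a b) = y^2*z^2 - x*y*z - y^2 - z^2 + 2
so tr(a^-1 b^3 a b) = tr(b^3 a b) tr(a) - tr(b^3 a b a) = x*y^3*z - x^2*y^2 - y^2*z^2 - x*y*z + x^2 + y^2 + z^2 - 2
tr(b^2 a b^-1 a^-1 b) = tr(a^-1 b^3 a) tr(b) - tr(a^-1 b^3 a b) = -x*y^3*z + x^2*y^2 + y^4 + y^2*z^2 + x*y*z - x^2 - 4*y^2 - z^2 + 2
tr(a b^2 a) = tr(a) tr(b^2 a) - tr(b^2) = x*y*z - x^2 - y^2 + 2
reduce: tr(b a b^2 a b) = tr(b) tr(a b^2 a b) - tr(a b^2 a) = y^2*z^2 - 2*x*y*z + x^2 - 2
tr(a b a b a b) = tr(a b) tr(a b a b) - tr(a^-1 b^-1) = z^3 - 3*z
so tr(a b a b a) = tr(a) tr(b a b a) - tr(b a b) = x*z^2 - y*z - x
tr(b a b^2 a b a) = tr(b) tr(a b a b a b) - tr(a b a b a) = y*z^3 - x*z^2 - 2*y*z + x
tr(a^-1 b a b^2 a b) = tr(b a b^2 a b) tr(a) - tr(b a b^2 a b a) = x*y^2*z^2 - 2*x^2*y*z - y*z^3 + x^3 + x*z^2 + 2*y*z - 3*x
reduce: tr(b^2 a b^-1 a^-1 b a) = tr(a^-1 b a b^2 a) tr(b) - tr(a^-1 b a b^2 a b) = -x*y^2*z^2 + 2*x^2*y*z + y^3*z + y*z^3 - x^3 - x*y^2 - x*z^2 - 3*y*z + 3*x
tr(a b^-1 a^-1 b a^-1 b^2) = tr(b^2 a b^-1 a^-1 b) tr(a) - tr(b^2 a b^-1 a^-1 b a) = -x^2*y^3*z + x^3*y^2 + x*y^4 + 2*x*y^2*z^2 - x^2*y*z - y^3*z - y*z^3 - 3*x*y^2 + 3*y*z - x

-x^2*y^3*z + x^3*y^2 + x*y^4 + 2*x*y^2*z^2 - x^2*y*z - y^3*z - y*z^3 - 3*x*y^2 + 3*y*z - x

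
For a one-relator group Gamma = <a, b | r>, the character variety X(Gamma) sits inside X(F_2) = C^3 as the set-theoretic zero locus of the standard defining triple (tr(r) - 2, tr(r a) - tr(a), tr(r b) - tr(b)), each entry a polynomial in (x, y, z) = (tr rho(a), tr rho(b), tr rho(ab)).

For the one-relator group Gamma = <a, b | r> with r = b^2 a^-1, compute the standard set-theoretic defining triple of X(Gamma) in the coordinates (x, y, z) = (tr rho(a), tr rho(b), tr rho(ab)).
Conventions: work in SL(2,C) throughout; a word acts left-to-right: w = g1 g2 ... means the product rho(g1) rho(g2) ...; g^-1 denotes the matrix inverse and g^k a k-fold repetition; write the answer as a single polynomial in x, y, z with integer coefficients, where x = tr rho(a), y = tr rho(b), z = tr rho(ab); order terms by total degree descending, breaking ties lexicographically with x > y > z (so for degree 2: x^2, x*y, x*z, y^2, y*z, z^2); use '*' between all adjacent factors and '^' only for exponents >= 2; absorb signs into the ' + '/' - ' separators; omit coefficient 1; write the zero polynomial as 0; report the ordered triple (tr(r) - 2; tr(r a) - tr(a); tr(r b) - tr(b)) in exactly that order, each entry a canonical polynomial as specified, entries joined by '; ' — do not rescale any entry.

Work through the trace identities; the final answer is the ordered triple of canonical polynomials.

reduce: trace(b^2) = trace(b) * trace(b) - trace(1) = y^2 - 2
reduce: trace(b^2 a) = trace(b) * trace(a b) - trace(a) = y*z - x
trace(b^2 a^-1) = trace(b^2) * trace(a) - trace(b^2 a) = x*y^2 - y*z - x
reduce: trace(b^3) = trace(b) * trace(b^2) - trace(b)   [square of b] = y^3 - 3*y
trace(b^3 a) = trace(b) * trace(a b^2) - trace(a b)   [square of b] = y^2*z - x*y - z
trace(b^2 a^-1 b) = trace(b^3) * trace(a) - trace(b^3 a)   [inverse elimination on a] = x*y^3 - y^2*z - 2*x*y + z
assemble the triple (trace(r) - 2; trace(r a) - x; trace(r b) - y)

x*y^2 - y*z - x - 2; y^2 - x - 2; x*y^3 - y^2*z - 2*x*y - y + z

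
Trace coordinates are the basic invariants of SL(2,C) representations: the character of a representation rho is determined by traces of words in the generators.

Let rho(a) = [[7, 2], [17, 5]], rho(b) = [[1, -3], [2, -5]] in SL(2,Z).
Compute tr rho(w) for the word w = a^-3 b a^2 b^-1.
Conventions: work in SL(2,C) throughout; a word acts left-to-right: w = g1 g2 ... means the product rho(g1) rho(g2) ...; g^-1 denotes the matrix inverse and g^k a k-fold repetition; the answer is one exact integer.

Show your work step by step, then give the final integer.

2163888

rho(a^-1) = [[5, -2], [-17, 7]]
... * rho(a^-1) = [[5, -2], [-17, 7]]  ->  [[59, -24], [-204, 83]]
... * rho(a^-1) = [[5, -2], [-17, 7]]  ->  [[703, -286], [-2431, 989]]
... * rho(b) = [[1, -3], [2, -5]]  ->  [[131, -679], [-453, 2348]]
... * rho(a) = [[7, 2], [17, 5]]  ->  [[-10626, -3133], [36745, 10834]]
... * rho(a) = [[7, 2], [17, 5]]  ->  [[-127643, -36917], [441393, 127660]]
... * rho(b^-1) = [[-5, 3], [-2, 1]]  ->  [[712049, -419846], [-2462285, 1451839]]
tr = 712049 + 1451839 = 2163888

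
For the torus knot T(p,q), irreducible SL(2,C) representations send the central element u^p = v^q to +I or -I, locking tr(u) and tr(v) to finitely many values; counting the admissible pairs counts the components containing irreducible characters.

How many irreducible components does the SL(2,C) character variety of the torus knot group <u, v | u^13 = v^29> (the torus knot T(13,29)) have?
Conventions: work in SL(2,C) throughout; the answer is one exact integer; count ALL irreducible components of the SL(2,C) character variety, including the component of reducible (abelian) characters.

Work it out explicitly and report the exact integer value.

169

For T(13,29): irreducibility forces the central element u^13 = v^29 to one of +I, -I.
This locks tr(u) to 2*cos(pi*alpha/13), alpha in 1..12, and tr(v) to 2*cos(pi*beta/29), beta in 1..28, on each component of irreducible characters.
The two central values (-1)^alpha I and (-1)^beta I must be the same matrix, so alpha and beta share a parity.
Counting: 6 odd alphas x 14 odd betas + 6 even alphas x 14 even betas = 84 + 84 = 168.
Total: 168 irreducible-character components + 1 reducible (abelian) component = 169.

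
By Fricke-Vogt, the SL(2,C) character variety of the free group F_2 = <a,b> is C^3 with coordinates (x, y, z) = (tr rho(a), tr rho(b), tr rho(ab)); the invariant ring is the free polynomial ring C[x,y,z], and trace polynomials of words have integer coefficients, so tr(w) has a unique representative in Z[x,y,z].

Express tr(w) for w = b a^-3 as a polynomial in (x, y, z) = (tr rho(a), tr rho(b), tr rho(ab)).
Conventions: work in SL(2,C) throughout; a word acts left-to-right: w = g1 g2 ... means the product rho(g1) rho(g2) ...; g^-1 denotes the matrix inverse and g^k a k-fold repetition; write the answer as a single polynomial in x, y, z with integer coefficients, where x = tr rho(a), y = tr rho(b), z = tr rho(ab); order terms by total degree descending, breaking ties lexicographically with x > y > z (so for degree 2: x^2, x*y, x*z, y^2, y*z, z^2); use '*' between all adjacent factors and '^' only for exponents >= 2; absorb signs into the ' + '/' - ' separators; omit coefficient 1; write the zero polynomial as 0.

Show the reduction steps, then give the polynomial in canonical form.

trace(a^-1 b) = trace(b) * trace(a) - trace(b a) = x*y - z
next, trace(b a^-2) = trace(a^-1 b) * trace(a) - trace(a^-1 b a) = x^2*y - x*z - y
and trace(b a^-3) = trace(b a^-2) * trace(a) - trace(b a^-1) = x^3*y - x^2*z - 2*x*y + z

x^3*y - x^2*z - 2*x*y + z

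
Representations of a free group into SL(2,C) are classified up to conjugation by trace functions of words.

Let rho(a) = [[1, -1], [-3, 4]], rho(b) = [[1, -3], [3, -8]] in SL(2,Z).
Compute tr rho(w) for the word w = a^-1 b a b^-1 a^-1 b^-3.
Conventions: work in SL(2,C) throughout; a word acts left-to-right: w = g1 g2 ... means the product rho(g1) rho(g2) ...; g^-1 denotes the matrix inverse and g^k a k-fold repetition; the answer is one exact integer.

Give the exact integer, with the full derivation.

rho(a^-1) = [[4, 1], [3, 1]]
... * rho(b) = [[1, -3], [3, -8]]  ->  [[7, -20], [6, -17]]
... * rho(a) = [[1, -1], [-3, 4]]  ->  [[67, -87], [57, -74]]
... * rho(b^-1) = [[-8, 3], [-3, 1]]  ->  [[-275, 114], [-234, 97]]
... * rho(a^-1) = [[4, 1], [3, 1]]  ->  [[-758, -161], [-645, -137]]
... * rho(b^-1) = [[-8, 3], [-3, 1]]  ->  [[6547, -2435], [5571, -2072]]
... * rho(b^-1) = [[-8, 3], [-3, 1]]  ->  [[-45071, 17206], [-38352, 14641]]
... * rho(b^-1) = [[-8, 3], [-3, 1]]  ->  [[308950, -118007], [262893, -100415]]
tr = 308950 + -100415 = 208535

208535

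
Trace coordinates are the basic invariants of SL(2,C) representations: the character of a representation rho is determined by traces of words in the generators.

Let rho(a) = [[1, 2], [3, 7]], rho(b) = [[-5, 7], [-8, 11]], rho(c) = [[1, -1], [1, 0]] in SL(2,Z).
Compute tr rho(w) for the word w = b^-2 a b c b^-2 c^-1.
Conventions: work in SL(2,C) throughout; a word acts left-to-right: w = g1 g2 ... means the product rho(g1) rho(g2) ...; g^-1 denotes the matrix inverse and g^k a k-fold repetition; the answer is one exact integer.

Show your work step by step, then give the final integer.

rho(b^-1) = [[11, -7], [8, -5]]
... * rho(b^-1) = [[11, -7], [8, -5]]  ->  [[65, -42], [48, -31]]
... * rho(a) = [[1, 2], [3, 7]]  ->  [[-61, -164], [-45, -121]]
... * rho(b) = [[-5, 7], [-8, 11]]  ->  [[1617, -2231], [1193, -1646]]
... * rho(c) = [[1, -1], [1, 0]]  ->  [[-614, -1617], [-453, -1193]]
... * rho(b^-1) = [[11, -7], [8, -5]]  ->  [[-19690, 12383], [-14527, 9136]]
... * rho(b^-1) = [[11, -7], [8, -5]]  ->  [[-117526, 75915], [-86709, 56009]]
... * rho(c^-1) = [[0, 1], [-1, 1]]  ->  [[-75915, -41611], [-56009, -30700]]
tr = -75915 + -30700 = -106615

-106615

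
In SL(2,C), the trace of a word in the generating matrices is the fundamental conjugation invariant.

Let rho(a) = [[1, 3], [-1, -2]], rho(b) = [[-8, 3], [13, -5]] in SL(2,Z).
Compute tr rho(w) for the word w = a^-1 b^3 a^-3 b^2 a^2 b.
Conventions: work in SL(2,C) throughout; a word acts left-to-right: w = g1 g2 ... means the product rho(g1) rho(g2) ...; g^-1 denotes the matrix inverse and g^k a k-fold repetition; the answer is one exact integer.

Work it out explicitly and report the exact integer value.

rho(a^-1) = [[-2, -3], [1, 1]]
... * rho(b) = [[-8, 3], [13, -5]]  ->  [[-23, 9], [5, -2]]
... * rho(b) = [[-8, 3], [13, -5]]  ->  [[301, -114], [-66, 25]]
... * rho(b) = [[-8, 3], [13, -5]]  ->  [[-3890, 1473], [853, -323]]
... * rho(a^-1) = [[-2, -3], [1, 1]]  ->  [[9253, 13143], [-2029, -2882]]
... * rho(a^-1) = [[-2, -3], [1, 1]]  ->  [[-5363, -14616], [1176, 3205]]
... * rho(a^-1) = [[-2, -3], [1, 1]]  ->  [[-3890, 1473], [853, -323]]
... * rho(b) = [[-8, 3], [13, -5]]  ->  [[50269, -19035], [-11023, 4174]]
... * rho(b) = [[-8, 3], [13, -5]]  ->  [[-649607, 245982], [142446, -53939]]
... * rho(a) = [[1, 3], [-1, -2]]  ->  [[-895589, -2440785], [196385, 535216]]
... * rho(a) = [[1, 3], [-1, -2]]  ->  [[1545196, 2194803], [-338831, -481277]]
... * rho(b) = [[-8, 3], [13, -5]]  ->  [[16170871, -6338427], [-3545953, 1389892]]
tr = 16170871 + 1389892 = 17560763

17560763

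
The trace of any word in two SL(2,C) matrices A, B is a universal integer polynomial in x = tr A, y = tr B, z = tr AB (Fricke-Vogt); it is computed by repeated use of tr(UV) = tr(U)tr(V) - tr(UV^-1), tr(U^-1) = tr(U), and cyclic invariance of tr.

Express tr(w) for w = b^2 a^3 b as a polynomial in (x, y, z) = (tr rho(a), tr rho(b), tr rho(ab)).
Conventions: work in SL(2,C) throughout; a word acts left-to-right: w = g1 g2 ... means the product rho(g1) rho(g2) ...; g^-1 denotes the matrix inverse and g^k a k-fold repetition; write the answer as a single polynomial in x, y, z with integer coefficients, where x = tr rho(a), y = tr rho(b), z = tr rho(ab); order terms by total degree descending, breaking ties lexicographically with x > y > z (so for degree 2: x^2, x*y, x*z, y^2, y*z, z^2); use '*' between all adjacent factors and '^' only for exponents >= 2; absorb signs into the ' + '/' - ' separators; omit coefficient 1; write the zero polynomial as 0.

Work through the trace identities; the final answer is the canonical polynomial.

use: tr(b^2 a) = tr(b) * tr(a b) - tr(a)  (reduce the b square) = y*z - x
apply: tr(b^2) = tr(b) * tr(b) - tr(1)  (reduce the b square) = y^2 - 2
use: tr(a b^2 a) = tr(a) * tr(b^2 a) - tr(b^2)  (reduce the a square) = x*y*z - x^2 - y^2 + 2
tr(b a^3 b) = tr(a) * tr(a b^2 a) - tr(a b^2)  (reduce the a square) = x^2*y*z - x^3 - x*y^2 - y*z + 3*x
tr(a b a) = tr(a) * tr(b a) - tr(b)  (reduce the a square) = x*z - y
tr(b a^3) = tr(a) * tr(a b a) - tr(a b)  (reduce the a square) = x^2*z - x*y - z
tr(b^2 a^3 b) = tr(b) * tr(b a^3 b) - tr(b a^3)  (reduce the b square) = x^2*y^2*z - x^3*y - x*y^3 - x^2*z - y^2*z + 4*x*y + z

x^2*y^2*z - x^3*y - x*y^3 - x^2*z - y^2*z + 4*x*y + z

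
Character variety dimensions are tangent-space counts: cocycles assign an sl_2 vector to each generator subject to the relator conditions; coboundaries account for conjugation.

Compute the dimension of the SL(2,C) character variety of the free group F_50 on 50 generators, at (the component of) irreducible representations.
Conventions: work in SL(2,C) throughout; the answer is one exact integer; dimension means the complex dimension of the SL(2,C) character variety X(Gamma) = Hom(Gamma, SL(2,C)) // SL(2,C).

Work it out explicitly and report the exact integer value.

147

Here Gamma is free of rank 50 — no relator constrains a cocycle.
Z^1(Gamma, Ad rho) = (sl_2)^50: a cocycle is a free choice of one sl_2 vector per generator, so dim Z^1 = 3*50 = 150.
dim B^1 = 3: the coboundary map is injective because an irreducible image has centralizer 0 in sl_2.
Therefore dim X = 150 - 3 = 147.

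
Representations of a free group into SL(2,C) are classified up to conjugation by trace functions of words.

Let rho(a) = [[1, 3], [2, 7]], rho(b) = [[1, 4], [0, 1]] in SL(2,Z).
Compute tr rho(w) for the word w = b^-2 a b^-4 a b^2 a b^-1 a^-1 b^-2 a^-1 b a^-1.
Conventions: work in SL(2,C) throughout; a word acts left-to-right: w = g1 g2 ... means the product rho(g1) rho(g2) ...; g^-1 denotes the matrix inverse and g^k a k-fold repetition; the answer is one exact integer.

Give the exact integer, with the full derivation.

-184830

rho(b^-1) = [[1, -4], [0, 1]]
... * rho(b^-1) = [[1, -4], [0, 1]]  ->  [[1, -8], [0, 1]]
... * rho(a) = [[1, 3], [2, 7]]  ->  [[-15, -53], [2, 7]]
... * rho(b^-1) = [[1, -4], [0, 1]]  ->  [[-15, 7], [2, -1]]
... * rho(b^-1) = [[1, -4], [0, 1]]  ->  [[-15, 67], [2, -9]]
... * rho(b^-1) = [[1, -4], [0, 1]]  ->  [[-15, 127], [2, -17]]
... * rho(b^-1) = [[1, -4], [0, 1]]  ->  [[-15, 187], [2, -25]]
... * rho(a) = [[1, 3], [2, 7]]  ->  [[359, 1264], [-48, -169]]
... * rho(b) = [[1, 4], [0, 1]]  ->  [[359, 2700], [-48, -361]]
... * rho(b) = [[1, 4], [0, 1]]  ->  [[359, 4136], [-48, -553]]
... * rho(a) = [[1, 3], [2, 7]]  ->  [[8631, 30029], [-1154, -4015]]
... * rho(b^-1) = [[1, -4], [0, 1]]  ->  [[8631, -4495], [-1154, 601]]
... * rho(a^-1) = [[7, -3], [-2, 1]]  ->  [[69407, -30388], [-9280, 4063]]
... * rho(b^-1) = [[1, -4], [0, 1]]  ->  [[69407, -308016], [-9280, 41183]]
... * rho(b^-1) = [[1, -4], [0, 1]]  ->  [[69407, -585644], [-9280, 78303]]
... * rho(a^-1) = [[7, -3], [-2, 1]]  ->  [[1657137, -793865], [-221566, 106143]]
... * rho(b) = [[1, 4], [0, 1]]  ->  [[1657137, 5834683], [-221566, -780121]]
... * rho(a^-1) = [[7, -3], [-2, 1]]  ->  [[-69407, 863272], [9280, -115423]]
tr = -69407 + -115423 = -184830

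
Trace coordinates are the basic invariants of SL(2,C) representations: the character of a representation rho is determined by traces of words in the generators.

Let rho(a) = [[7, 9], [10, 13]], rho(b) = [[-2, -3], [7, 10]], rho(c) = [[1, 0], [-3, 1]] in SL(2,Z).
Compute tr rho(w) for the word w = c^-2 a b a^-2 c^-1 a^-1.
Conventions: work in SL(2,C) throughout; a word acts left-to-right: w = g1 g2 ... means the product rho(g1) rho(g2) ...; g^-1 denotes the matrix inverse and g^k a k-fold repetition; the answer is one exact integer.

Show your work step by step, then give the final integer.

-32593

rho(c^-1) = [[1, 0], [3, 1]]
... * rho(c^-1) = [[1, 0], [3, 1]]  ->  [[1, 0], [6, 1]]
... * rho(a) = [[7, 9], [10, 13]]  ->  [[7, 9], [52, 67]]
... * rho(b) = [[-2, -3], [7, 10]]  ->  [[49, 69], [365, 514]]
... * rho(a^-1) = [[13, -9], [-10, 7]]  ->  [[-53, 42], [-395, 313]]
... * rho(a^-1) = [[13, -9], [-10, 7]]  ->  [[-1109, 771], [-8265, 5746]]
... * rho(c^-1) = [[1, 0], [3, 1]]  ->  [[1204, 771], [8973, 5746]]
... * rho(a^-1) = [[13, -9], [-10, 7]]  ->  [[7942, -5439], [59189, -40535]]
tr = 7942 + -40535 = -32593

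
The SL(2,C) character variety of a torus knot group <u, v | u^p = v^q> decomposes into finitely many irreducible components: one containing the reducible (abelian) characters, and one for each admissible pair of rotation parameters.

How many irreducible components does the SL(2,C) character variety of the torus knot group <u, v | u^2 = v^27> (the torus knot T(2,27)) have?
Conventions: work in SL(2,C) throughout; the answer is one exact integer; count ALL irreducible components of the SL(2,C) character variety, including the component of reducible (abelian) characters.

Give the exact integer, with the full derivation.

In the torus knot group T(2,27), u^2 = v^27 is central, so an irreducible representation sends it to +I or -I (Schur).
So on each irreducible component the traces are pinned: tr(u) = 2*cos(pi*alpha/2) with 1 <= alpha <= 1, tr(v) = 2*cos(pi*beta/27) with 1 <= beta <= 26.
The two central values (-1)^alpha I and (-1)^beta I must be the same matrix, so alpha and beta share a parity.
count pairs: odd alpha (1 choices) x odd beta (13), plus even alpha (0) x even beta (13): 1*13 + 0*13 = 13.
components with irreducible characters: 13; plus the single component of reducible (abelian) characters: total 14.

14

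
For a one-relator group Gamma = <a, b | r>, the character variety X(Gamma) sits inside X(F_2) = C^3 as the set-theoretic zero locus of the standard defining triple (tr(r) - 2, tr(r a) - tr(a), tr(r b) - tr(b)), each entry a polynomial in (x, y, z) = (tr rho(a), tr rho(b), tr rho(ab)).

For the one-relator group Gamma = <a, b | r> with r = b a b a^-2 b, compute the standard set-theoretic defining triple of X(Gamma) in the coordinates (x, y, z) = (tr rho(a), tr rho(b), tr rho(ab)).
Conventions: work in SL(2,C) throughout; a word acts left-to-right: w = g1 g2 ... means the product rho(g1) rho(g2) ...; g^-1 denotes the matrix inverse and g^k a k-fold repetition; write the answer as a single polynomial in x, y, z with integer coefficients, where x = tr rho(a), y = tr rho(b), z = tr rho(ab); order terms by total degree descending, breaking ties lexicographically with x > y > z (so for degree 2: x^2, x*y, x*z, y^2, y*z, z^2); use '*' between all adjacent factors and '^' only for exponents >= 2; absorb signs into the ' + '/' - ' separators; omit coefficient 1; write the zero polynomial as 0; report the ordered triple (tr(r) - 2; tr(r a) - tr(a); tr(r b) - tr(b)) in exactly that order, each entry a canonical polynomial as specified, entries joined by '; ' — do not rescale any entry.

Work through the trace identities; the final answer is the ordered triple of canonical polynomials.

x^2*y^2*z - x^3*y - x*y*z^2 - y^2*z + 2*x*y + z - 2; x^2*y*z^2 - x^3*z - x*z^3 - x^2*y - y*z^2 + 4*x*z - x + y; x^2*y^3*z - x^3*y^2 - x*y^2*z^2 - x^2*y*z - y^3*z + x^3 + 2*x*y^2 + x*z^2 + 2*y*z - 3*x - y

trace(b a b) = trace(b) trace(a b) - trace(a) = y*z - x
trace(b^2 a b) = trace(b) trace(b a b) - trace(b a) = y^2*z - x*y - z
reduce: trace(a b a b) = trace(a b) trace(a b) - trace(1)   [split at repeated a] = z^2 - 2
reduce: trace(a b a) = trace(a) trace(b a) - trace(b) = x*z - y
trace(b^2 a b a) = trace(b) trace(a b a b) - trace(a b a) = y*z^2 - x*z - y
trace(a^-1 b^2 a b) = trace(b^2 a b) trace(a) - trace(b^2 a b a) = x*y^2*z - x^2*y - y*z^2 + y
trace(b a b a^-2 b) = trace(a^-1 b^2 a b) trace(a) - trace(a^-1 b^2 a b a) = x^2*y^2*z - x^3*y - x*y*z^2 - y^2*z + 2*x*y + z
reduce: trace(b a b a b a) = trace(b a) trace(b a b a) - trace(b^-1 a^-1)  (split on b) = z^3 - 3*z
trace(a^-1 b a b a b) = trace(b a b a b) trace(a) - trace(b a b a b a)  (eliminate a^-1) = x*y*z^2 - x^2*z - z^3 - x*y + 3*z
reduce: trace(b a b a^-2 b a) = trace(a^-1 b a b a b) trace(a) - trace(a^-1 b a b a b a)  (eliminate a^-1) = x^2*y*z^2 - x^3*z - x*z^3 - x^2*y - y*z^2 + 4*x*z + y
trace(b^3 a b) = trace(b) trace(b a b^2) - trace(b a b)  (reduce the b square) = y^3*z - x*y^2 - 2*y*z + x
trace(b^3 a b a) = trace(b) trace(a b a b^2) - trace(a b a b)  (reduce the b square) = y^2*z^2 - x*y*z - y^2 - z^2 + 2
trace(a^-1 b^3 a b) = trace(b^3 a b) trace(a) - trace(b^3 a b a)  (eliminate a^-1) = x*y^3*z - x^2*y^2 - y^2*z^2 - x*y*z + x^2 + y^2 + z^2 - 2
so trace(b a b a^-2 b^2) = trace(a^-1 b^3 a b) trace(a) - trace(a^-1 b^3 a b a)  (eliminate a^-1) = x^2*y^3*z - x^3*y^2 - x*y^2*z^2 - x^2*y*z - y^3*z + x^3 + 2*x*y^2 + x*z^2 + 2*y*z - 3*x
assemble the triple (trace(r) - 2; trace(r a) - x; trace(r b) - y)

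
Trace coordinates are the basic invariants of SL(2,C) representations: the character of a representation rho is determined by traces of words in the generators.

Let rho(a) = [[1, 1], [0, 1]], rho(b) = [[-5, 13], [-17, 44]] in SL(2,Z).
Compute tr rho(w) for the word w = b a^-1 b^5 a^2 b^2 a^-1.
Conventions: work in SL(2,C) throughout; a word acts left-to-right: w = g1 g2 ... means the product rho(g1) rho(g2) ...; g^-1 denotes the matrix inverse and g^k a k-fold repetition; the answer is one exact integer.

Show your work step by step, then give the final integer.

1395710869662

rho(b) = [[-5, 13], [-17, 44]]
... * rho(a^-1) = [[1, -1], [0, 1]]  ->  [[-5, 18], [-17, 61]]
... * rho(b) = [[-5, 13], [-17, 44]]  ->  [[-281, 727], [-952, 2463]]
... * rho(b) = [[-5, 13], [-17, 44]]  ->  [[-10954, 28335], [-37111, 95996]]
... * rho(b) = [[-5, 13], [-17, 44]]  ->  [[-426925, 1104338], [-1446377, 3741381]]
... * rho(b) = [[-5, 13], [-17, 44]]  ->  [[-16639121, 43040847], [-56371592, 145817863]]
... * rho(b) = [[-5, 13], [-17, 44]]  ->  [[-648498794, 1677488695], [-2197045711, 5683155276]]
... * rho(a) = [[1, 1], [0, 1]]  ->  [[-648498794, 1028989901], [-2197045711, 3486109565]]
... * rho(a) = [[1, 1], [0, 1]]  ->  [[-648498794, 380491107], [-2197045711, 1289063854]]
... * rho(b) = [[-5, 13], [-17, 44]]  ->  [[-3225854849, 8311124386], [-10928856963, 28157215333]]
... * rho(b) = [[-5, 13], [-17, 44]]  ->  [[-125159840317, 323753359947], [-424028375846, 1096842334133]]
... * rho(a^-1) = [[1, -1], [0, 1]]  ->  [[-125159840317, 448913200264], [-424028375846, 1520870709979]]
tr = -125159840317 + 1520870709979 = 1395710869662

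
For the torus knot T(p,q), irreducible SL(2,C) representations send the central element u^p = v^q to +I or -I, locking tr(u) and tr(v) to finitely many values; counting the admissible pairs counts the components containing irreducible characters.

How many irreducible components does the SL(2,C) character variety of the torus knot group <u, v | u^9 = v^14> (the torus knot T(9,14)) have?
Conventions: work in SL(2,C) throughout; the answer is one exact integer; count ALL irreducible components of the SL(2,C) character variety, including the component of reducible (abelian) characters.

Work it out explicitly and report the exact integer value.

In the torus knot group T(9,14), u^9 = v^14 is central, so an irreducible representation sends it to +I or -I (Schur).
So on each irreducible component the traces are pinned: tr(u) = 2*cos(pi*alpha/9) with 1 <= alpha <= 8, tr(v) = 2*cos(pi*beta/14) with 1 <= beta <= 13.
u^9 = (-1)^alpha I and v^14 = (-1)^beta I must agree, so alpha and beta have equal parity.
count pairs: odd alpha (4 choices) x odd beta (7), plus even alpha (4) x even beta (6): 4*7 + 4*6 = 52.
Total: 52 irreducible-character components + 1 reducible (abelian) component = 53.

53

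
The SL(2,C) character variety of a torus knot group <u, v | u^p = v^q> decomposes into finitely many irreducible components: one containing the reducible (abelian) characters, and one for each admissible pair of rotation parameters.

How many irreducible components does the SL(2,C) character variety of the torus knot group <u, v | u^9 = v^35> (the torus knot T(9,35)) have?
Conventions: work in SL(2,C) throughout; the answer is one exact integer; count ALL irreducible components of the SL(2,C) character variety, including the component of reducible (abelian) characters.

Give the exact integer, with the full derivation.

Gamma = < u, v | u^9 = v^35 > (torus knot T(9,35)); the central element u^9 = v^35 acts as +I or -I in any irreducible SL(2,C) representation.
So on each irreducible component the traces are pinned: tr(u) = 2*cos(pi*alpha/9) with 1 <= alpha <= 8, tr(v) = 2*cos(pi*beta/35) with 1 <= beta <= 34.
u^9 = (-1)^alpha I and v^35 = (-1)^beta I must agree, so alpha and beta have equal parity.
Counting: 4 odd alphas x 17 odd betas + 4 even alphas x 17 even betas = 68 + 68 = 136.
components with irreducible characters: 136; plus the single component of reducible (abelian) characters: total 137.

137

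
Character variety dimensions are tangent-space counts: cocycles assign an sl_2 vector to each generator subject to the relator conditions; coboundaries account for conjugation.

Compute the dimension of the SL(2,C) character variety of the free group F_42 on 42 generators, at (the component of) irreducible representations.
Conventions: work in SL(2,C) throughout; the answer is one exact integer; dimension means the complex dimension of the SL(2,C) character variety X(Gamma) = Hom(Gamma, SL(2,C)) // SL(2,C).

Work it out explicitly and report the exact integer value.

Here Gamma is free of rank 42 — no relator constrains a cocycle.
Z^1(Gamma, Ad rho) = (sl_2)^42: a cocycle is a free choice of one sl_2 vector per generator, so dim Z^1 = 3*42 = 126.
At an irreducible rho the centralizer of the image in sl_2 is 0, so the coboundary map sl_2 -> Z^1 is injective: dim B^1 = 3.
dim X = dim H^1 = dim Z^1 - dim B^1 = 126 - 3 = 123.

123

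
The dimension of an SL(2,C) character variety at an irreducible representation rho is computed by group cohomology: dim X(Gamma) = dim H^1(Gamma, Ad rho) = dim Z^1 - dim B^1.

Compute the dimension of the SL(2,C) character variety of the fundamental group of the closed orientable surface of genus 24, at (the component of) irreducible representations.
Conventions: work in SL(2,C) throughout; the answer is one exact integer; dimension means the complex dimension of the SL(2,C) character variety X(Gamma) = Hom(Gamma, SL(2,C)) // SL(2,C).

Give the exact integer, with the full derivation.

138

Gamma = pi_1(Sigma_24) = < a_1, b_1, ..., a_24, b_24 | prod [a_i, b_i] > has 2g = 48 generators and 1 relator.
A cocycle assigns one sl_2 vector per generator subject to the relator condition d_2(z) = 0: dim of the unconstrained space is 3*2g = 144.
d_2 is surjective at irreducible rho (its cokernel H^2 is dual to H^0 = 0), so dim Z^1 = 144 - 3 = 141.
As always at irreducible rho, dim B^1 = 3.
dim H^1 = 141 - 3 = 138 = dim X.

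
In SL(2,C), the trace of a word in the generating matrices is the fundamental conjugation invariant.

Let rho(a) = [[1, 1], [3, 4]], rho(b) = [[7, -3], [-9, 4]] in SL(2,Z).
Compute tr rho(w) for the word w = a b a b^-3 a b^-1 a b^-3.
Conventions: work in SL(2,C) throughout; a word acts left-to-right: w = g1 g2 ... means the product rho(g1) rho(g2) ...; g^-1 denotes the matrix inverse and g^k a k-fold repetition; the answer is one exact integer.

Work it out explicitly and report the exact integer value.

4625141027

rho(a) = [[1, 1], [3, 4]]
... * rho(b) = [[7, -3], [-9, 4]]  ->  [[-2, 1], [-15, 7]]
... * rho(a) = [[1, 1], [3, 4]]  ->  [[1, 2], [6, 13]]
... * rho(b^-1) = [[4, 3], [9, 7]]  ->  [[22, 17], [141, 109]]
... * rho(b^-1) = [[4, 3], [9, 7]]  ->  [[241, 185], [1545, 1186]]
... * rho(b^-1) = [[4, 3], [9, 7]]  ->  [[2629, 2018], [16854, 12937]]
... * rho(a) = [[1, 1], [3, 4]]  ->  [[8683, 10701], [55665, 68602]]
... * rho(b^-1) = [[4, 3], [9, 7]]  ->  [[131041, 100956], [840078, 647209]]
... * rho(a) = [[1, 1], [3, 4]]  ->  [[433909, 534865], [2781705, 3428914]]
... * rho(b^-1) = [[4, 3], [9, 7]]  ->  [[6549421, 5045782], [41987046, 32347513]]
... * rho(b^-1) = [[4, 3], [9, 7]]  ->  [[71609722, 54968737], [459075801, 352393729]]
... * rho(b^-1) = [[4, 3], [9, 7]]  ->  [[781157521, 599610325], [5007846765, 3843983506]]
tr = 781157521 + 3843983506 = 4625141027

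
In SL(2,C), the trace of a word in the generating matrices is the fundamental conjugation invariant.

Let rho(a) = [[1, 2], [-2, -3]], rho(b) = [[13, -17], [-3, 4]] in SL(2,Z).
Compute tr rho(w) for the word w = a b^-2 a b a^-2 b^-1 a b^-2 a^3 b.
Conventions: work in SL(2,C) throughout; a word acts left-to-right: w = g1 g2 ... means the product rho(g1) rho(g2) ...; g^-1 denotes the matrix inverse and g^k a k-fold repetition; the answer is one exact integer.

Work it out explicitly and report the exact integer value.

rho(a) = [[1, 2], [-2, -3]]
... * rho(b^-1) = [[4, 17], [3, 13]]  ->  [[10, 43], [-17, -73]]
... * rho(b^-1) = [[4, 17], [3, 13]]  ->  [[169, 729], [-287, -1238]]
... * rho(a) = [[1, 2], [-2, -3]]  ->  [[-1289, -1849], [2189, 3140]]
... * rho(b) = [[13, -17], [-3, 4]]  ->  [[-11210, 14517], [19037, -24653]]
... * rho(a^-1) = [[-3, -2], [2, 1]]  ->  [[62664, 36937], [-106417, -62727]]
... * rho(a^-1) = [[-3, -2], [2, 1]]  ->  [[-114118, -88391], [193797, 150107]]
... * rho(b^-1) = [[4, 17], [3, 13]]  ->  [[-721645, -3089089], [1225509, 5245940]]
... * rho(a) = [[1, 2], [-2, -3]]  ->  [[5456533, 7823977], [-9266371, -13286802]]
... * rho(b^-1) = [[4, 17], [3, 13]]  ->  [[45298063, 194472762], [-76925890, -330256733]]
... * rho(b^-1) = [[4, 17], [3, 13]]  ->  [[764610538, 3298212977], [-1298473759, -5601077659]]
... * rho(a) = [[1, 2], [-2, -3]]  ->  [[-5831815416, -8365417855], [9903681559, 14206285459]]
... * rho(a) = [[1, 2], [-2, -3]]  ->  [[10899020294, 13432622733], [-18508889359, -22811493259]]
... * rho(a) = [[1, 2], [-2, -3]]  ->  [[-15966225172, -18499827611], [27114097159, 31416701059]]
... * rho(b) = [[13, -17], [-3, 4]]  ->  [[-152061444403, 197426517480], [258233159890, -335272847467]]
tr = -152061444403 + -335272847467 = -487334291870

-487334291870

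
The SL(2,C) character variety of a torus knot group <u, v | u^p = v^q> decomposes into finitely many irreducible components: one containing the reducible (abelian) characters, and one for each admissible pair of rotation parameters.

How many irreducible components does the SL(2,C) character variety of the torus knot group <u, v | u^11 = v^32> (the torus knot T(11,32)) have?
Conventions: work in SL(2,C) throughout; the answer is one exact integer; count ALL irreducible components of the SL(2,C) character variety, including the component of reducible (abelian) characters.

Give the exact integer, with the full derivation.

156

Gamma = < u, v | u^11 = v^32 > (torus knot T(11,32)); the central element u^11 = v^32 acts as +I or -I in any irreducible SL(2,C) representation.
So on each irreducible component the traces are pinned: tr(u) = 2*cos(pi*alpha/11) with 1 <= alpha <= 10, tr(v) = 2*cos(pi*beta/32) with 1 <= beta <= 31.
The two central values (-1)^alpha I and (-1)^beta I must be the same matrix, so alpha and beta share a parity.
Counting: 5 odd alphas x 16 odd betas + 5 even alphas x 15 even betas = 80 + 75 = 155.
components with irreducible characters: 155; plus the single component of reducible (abelian) characters: total 156.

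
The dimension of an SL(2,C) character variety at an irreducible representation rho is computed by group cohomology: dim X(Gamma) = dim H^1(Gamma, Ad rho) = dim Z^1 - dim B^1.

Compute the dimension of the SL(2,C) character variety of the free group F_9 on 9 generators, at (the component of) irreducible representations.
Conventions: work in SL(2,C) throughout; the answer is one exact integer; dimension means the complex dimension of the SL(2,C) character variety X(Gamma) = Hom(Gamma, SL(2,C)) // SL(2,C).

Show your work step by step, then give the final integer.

The free group F_9: 9 generators, no relators.
So Z^1 = (sl_2)^9 in full: dim Z^1 = 27.
At an irreducible rho the centralizer of the image in sl_2 is 0, so the coboundary map sl_2 -> Z^1 is injective: dim B^1 = 3.
dim X = dim H^1 = dim Z^1 - dim B^1 = 27 - 3 = 24.

24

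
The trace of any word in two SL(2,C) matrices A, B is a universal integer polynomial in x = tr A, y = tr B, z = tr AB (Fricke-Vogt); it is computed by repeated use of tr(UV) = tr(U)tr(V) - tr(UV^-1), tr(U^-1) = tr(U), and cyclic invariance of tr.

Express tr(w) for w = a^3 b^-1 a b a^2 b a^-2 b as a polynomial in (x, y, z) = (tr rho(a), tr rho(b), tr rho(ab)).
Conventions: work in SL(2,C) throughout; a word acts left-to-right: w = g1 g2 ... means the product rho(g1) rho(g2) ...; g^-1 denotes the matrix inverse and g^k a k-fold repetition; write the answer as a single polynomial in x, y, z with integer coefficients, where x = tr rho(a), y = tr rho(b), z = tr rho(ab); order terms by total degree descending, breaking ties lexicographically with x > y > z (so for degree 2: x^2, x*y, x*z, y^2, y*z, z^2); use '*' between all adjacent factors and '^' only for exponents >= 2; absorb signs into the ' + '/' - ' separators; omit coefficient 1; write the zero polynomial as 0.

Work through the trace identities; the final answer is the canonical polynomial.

x^6*y^2*z^2 - x^7*y*z - 2*x^5*y^3*z - 2*x^5*y*z^3 + x^6*y^2 + x^6*z^2 + x^4*y^4 + x^4*y^2*z^2 + x^4*z^4 + 6*x^5*y*z + 3*x^3*y^3*z + 2*x^3*y*z^3 - x^6 - 7*x^4*y^2 - 6*x^4*z^2 - 2*x^2*y^4 - 3*x^2*y^2*z^2 - x^2*z^4 - 6*x^3*y*z - x*y^3*z + 6*x^4 + 11*x^2*y^2 + 7*x^2*z^2 + y^4 + y^2*z^2 - x*y*z - 9*x^2 - 4*y^2 - z^2 + 2

use: tr(b a b a) = tr(b a) tr(b a) - tr(1)   [split at a repeated b] = z^2 - 2
use: tr(b a b) = tr(b) tr(a b) - tr(a)   [square of b] = y*z - x
apply: tr(b a^2 b a) = tr(a) tr(b a b a) - tr(b a b)   [square of a] = x*z^2 - y*z - x
apply: tr(a^2 b) = tr(a) tr(b a) - tr(b)   [square of a] = x*z - y
use: tr(a^2) = tr(a) tr(a) - tr(1)   [square of a] = x^2 - 2
tr(b a^2 b) = tr(b) tr(a^2 b) - tr(a^2)   [square of b] = x*y*z - x^2 - y^2 + 2
tr(a^2 b a^2 b) = tr(a) tr(b a^2 b a) - tr(b a^2 b)   [square of a] = x^2*z^2 - 2*x*y*z + y^2 - 2
tr(b a^3) = tr(a) tr(b a^2) - tr(b a)   [square of a] = x^2*z - x*y - z
apply: tr(a^2 b a^2) = tr(a) tr(b a^3) - tr(b a^2)   [square of a] = x^3*z - x^2*y - 2*x*z + y
tr(b a^2 b^2 a^2) = tr(b) tr(a^2 b a^2 b) - tr(a^2 b a^2)   [square of b] = x^2*y*z^2 - x^3*z - 2*x*y^2*z + x^2*y + y^3 + 2*x*z - 3*y
use: tr(b^2 a b a) = tr(b) tr(a b a b) - tr(a b a)   [square of b] = y*z^2 - x*z - y
tr(b^2 a b) = tr(b) tr(b a b) - tr(b a)   [square of b] = y^2*z - x*y - z
apply: tr(b a^2 b^2 a) = tr(a) tr(b^2 a b a) - tr(b^2 a b)   [square of a] = x*y*z^2 - x^2*z - y^2*z + z
tr(a b a^2 b^2 a^2) = tr(a) tr(b a^2 b^2 a^2) - tr(b a^2 b^2 a)   [square of a] = x^3*y*z^2 - x^4*z - 2*x^2*y^2*z + x^3*y + x*y^3 - x*y*z^2 + 3*x^2*z + y^2*z - 3*x*y - z
apply: tr(b a^4 b a^2 b) = tr(a) tr(a b a^2 b^2 a^2) - tr(a b a^2 b^2 a)   [square of a] = x^4*y*z^2 - x^5*z - 2*x^3*y^2*z + x^4*y + x^2*y^3 - 2*x^2*y*z^2 + 4*x^3*z + 3*x*y^2*z - 4*x^2*y - y^3 - 3*x*z + 3*y
tr(b a b a b a) = tr(b a) tr(b a b a) - tr(b^-1 a^-1)   [split at a repeated b] = z^3 - 3*z
tr(a b a b a b a) = tr(a) tr(b a b a b a) - tr(b a b a b)   [square of a] = x*z^3 - y*z^2 - 2*x*z + y
use: tr(a^2 b a b a b a) = tr(a) tr(a b a b a b a) - tr(a b a b a b)   [square of a] = x^2*z^3 - x*y*z^2 - 2*x^2*z - z^3 + x*y + 3*z
tr(b a b a^4 b a) = tr(a) tr(a^2 b a b a b a) - tr(a^2 b a b a b)   [square of a] = x^3*z^3 - x^2*y*z^2 - 2*x^3*z - 2*x*z^3 + x^2*y + y*z^2 + 5*x*z - y
apply: tr(a b a^3 b) = tr(a) tr(a b a b a) - tr(a b a b)   [square of a] = x^2*z^2 - x*y*z - x^2 - z^2 + 2
use: tr(a b^2 a b a^2) = tr(b) tr(a b a^3 b) - tr(a b a^3)   [square of b] = x^2*y*z^2 - x^3*z - x*y^2*z - y*z^2 + 2*x*z + y
tr(b a b a^4 b) = tr(a) tr(a b^2 a b a^2) - tr(a b^2 a b a)   [square of a] = x^3*y*z^2 - x^4*z - x^2*y^2*z - 2*x*y*z^2 + 3*x^2*z + y^2*z + x*y - z
apply: tr(b a^4 b a^2 b a) = tr(a) tr(b a b a^4 b a) - tr(b a b a^4 b)   [square of a] = x^4*z^3 - 2*x^3*y*z^2 - x^4*z + x^2*y^2*z - 2*x^2*z^3 + x^3*y + 3*x*y*z^2 + 2*x^2*z - y^2*z - 2*x*y + z
tr(a b a^2 b a^-1 b a^3) = tr(b a^4 b a^2 b) tr(a) - tr(b a^4 b a^2 b a)   [inverse elimination on a] = x^5*y*z^2 - x^6*z - 2*x^4*y^2*z - x^4*z^3 + x^5*y + x^3*y^3 + 5*x^4*z + 2*x^2*y^2*z + 2*x^2*z^3 - 5*x^3*y - x*y^3 - 3*x*y*z^2 - 5*x^2*z + y^2*z + 5*x*y - z
use: tr(b a b a b^2 a) = tr(b) tr(a b a b a b) - tr(a b a b a)   [square of b] = y*z^3 - x*z^2 - 2*y*z + x
use: tr(b a b a b^2) = tr(b) tr(a b a b^2) - tr(a b a b)   [square of b] = y^2*z^2 - x*y*z - y^2 - z^2 + 2
apply: tr(a b a b a b^2 a) = tr(a) tr(b a b a b^2 a) - tr(b a b a b^2)   [square of a] = x*y*z^3 - x^2*z^2 - y^2*z^2 - x*y*z + x^2 + y^2 + z^2 - 2
tr(b^2 a^3 b a b a) = tr(a) tr(a b a b a b^2 a) - tr(a b a b a b^2)   [square of a] = x^2*y*z^3 - x^3*z^2 - x*y^2*z^2 - x^2*y*z - y*z^3 + x^3 + x*y^2 + 2*x*z^2 + 2*y*z - 3*x
tr(a^2 b a b^2) = tr(b) tr(a^2 b a b) - tr(a^2 b a)   [square of b] = x*y*z^2 - x^2*z - y^2*z + z
use: tr(a b a b^3 a) = tr(b) tr(a^2 b a b^2) - tr(a^2 b a b)   [square of b] = x*y^2*z^2 - x^2*y*z - y^3*z - x*z^2 + 2*y*z + x
tr(b^2 a^3 b a b) = tr(a) tr(a b a b^3 a) - tr(a b a b^3)   [square of a] = x^2*y^2*z^2 - x^3*y*z - x*y^3*z - x^2*z^2 - y^2*z^2 + 3*x*y*z + x^2 + y^2 + z^2 - 2
tr(b a^3 b a b a^2 b) = tr(a) tr(b^2 a^3 b a b a) - tr(b^2 a^3 b a b)   [square of a] = x^3*y*z^3 - x^4*z^2 - 2*x^2*y^2*z^2 + x*y^3*z - x*y*z^3 + x^4 + x^2*y^2 + 3*x^2*z^2 + y^2*z^2 - x*y*z - 4*x^2 - y^2 - z^2 + 2
apply: tr(b a b a b a b a) = tr(a b a b) tr(a b a b) - tr(1)   [split at a repeated a] = z^4 - 4*z^2 + 2
apply: tr(b a b a^2 b a b a) = tr(a) tr(b a b a b a b a) - tr(b a b a b a b)   [square of a] = x*z^4 - y*z^3 - 3*x*z^2 + 2*y*z + x
use: tr(b a b a^2 b a b) = tr(b) tr(a b a^2 b a b) - tr(a b a^2 b a)   [square of b] = x*y*z^3 - x^2*z^2 - y^2*z^2 + 2
apply: tr(b a b a^2 b a b a^2) = tr(a) tr(b a b a^2 b a b a) - tr(b a b a^2 b a b)   [square of a] = x^2*z^4 - 2*x*y*z^3 - 2*x^2*z^2 + y^2*z^2 + 2*x*y*z + x^2 - 2
apply: tr(b a^3 b a b a^2 b a) = tr(a) tr(b a b a^2 b a b a^2) - tr(b a b a^2 b a b a)   [square of a] = x^3*z^4 - 2*x^2*y*z^3 - 2*x^3*z^2 + x*y^2*z^2 - x*z^4 + 2*x^2*y*z + y*z^3 + x^3 + 3*x*z^2 - 2*y*z - 3*x
use: tr(a b a^2 b a^-1 b a^3 b) = tr(b a^3 b a b a^2 b) tr(a) - tr(b a^3 b a b a^2 b a)   [inverse elimination on a] = x^4*y*z^3 - x^5*z^2 - 2*x^3*y^2*z^2 - x^3*z^4 + x^2*y^3*z + x^2*y*z^3 + x^5 + x^3*y^2 + 5*x^3*z^2 + x*z^4 - 3*x^2*y*z - y*z^3 - 5*x^3 - x*y^2 - 4*x*z^2 + 2*y*z + 5*x
use: tr(a^-1 b a^3 b^-1 a b a^2 b) = tr(a b a^2 b a^-1 b a^3) tr(b) - tr(a b a^2 b a^-1 b a^3 b)   [inverse elimination on b] = x^5*y^2*z^2 - x^6*y*z - 2*x^4*y^3*z - 2*x^4*y*z^3 + x^5*y^2 + x^5*z^2 + x^3*y^4 + 2*x^3*y^2*z^2 + x^3*z^4 + 5*x^4*y*z + x^2*y^3*z + x^2*y*z^3 - x^5 - 6*x^3*y^2 - 5*x^3*z^2 - x*y^4 - 3*x*y^2*z^2 - x*z^4 - 2*x^2*y*z + y^3*z + y*z^3 + 5*x^3 + 6*x*y^2 + 4*x*z^2 - 3*y*z - 5*x
tr(b a^3 b^-1 a b a^2 b) = tr(a b a^2 b^2 a^3) tr(b) - tr(a b a^2 b^2 a^3 b)   [inverse elimination on b] = x^4*y^2*z^2 - x^5*y*z - 2*x^3*y^3*z - x^3*y*z^3 + x^4*y^2 + x^4*z^2 + x^2*y^4 + 4*x^3*y*z + 2*x*y^3*z + x*y*z^3 - x^4 - 5*x^2*y^2 - 3*x^2*z^2 - y^4 - y^2*z^2 - 2*x*y*z + 4*x^2 + 4*y^2 + z^2 - 2
use: tr(a^3 b^-1 a b a^2 b a^-2 b) = tr(a^-1 b a^3 b^-1 a b a^2 b) tr(a) - tr(a^-1 b a^3 b^-1 a b a^2 b a)   [inverse elimination on a] = x^6*y^2*z^2 - x^7*y*z - 2*x^5*y^3*z - 2*x^5*y*z^3 + x^6*y^2 + x^6*z^2 + x^4*y^4 + x^4*y^2*z^2 + x^4*z^4 + 6*x^5*y*z + 3*x^3*y^3*z + 2*x^3*y*z^3 - x^6 - 7*x^4*y^2 - 6*x^4*z^2 - 2*x^2*y^4 - 3*x^2*y^2*z^2 - x^2*z^4 - 6*x^3*y*z - x*y^3*z + 6*x^4 + 11*x^2*y^2 + 7*x^2*z^2 + y^4 + y^2*z^2 - x*y*z - 9*x^2 - 4*y^2 - z^2 + 2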